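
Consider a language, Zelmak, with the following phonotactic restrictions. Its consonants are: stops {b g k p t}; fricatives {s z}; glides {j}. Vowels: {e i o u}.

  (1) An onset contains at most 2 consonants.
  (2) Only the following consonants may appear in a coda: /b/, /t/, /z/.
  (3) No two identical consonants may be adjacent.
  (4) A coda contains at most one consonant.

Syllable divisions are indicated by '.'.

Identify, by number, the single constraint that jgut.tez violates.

3

jgut.tez: adjacent identical consonants /tt/.
This is a violation of constraint 3: "No two identical consonants may be adjacent."
The remaining constraints (1, 2, 4) are satisfied.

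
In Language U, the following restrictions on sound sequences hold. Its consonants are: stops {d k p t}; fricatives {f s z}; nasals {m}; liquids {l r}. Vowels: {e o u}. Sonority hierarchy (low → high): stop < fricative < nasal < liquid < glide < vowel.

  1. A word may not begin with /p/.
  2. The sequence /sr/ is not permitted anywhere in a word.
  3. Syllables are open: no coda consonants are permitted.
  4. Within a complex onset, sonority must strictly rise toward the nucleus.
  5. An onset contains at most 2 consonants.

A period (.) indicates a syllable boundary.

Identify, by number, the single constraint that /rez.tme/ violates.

/rez.tme/: syllable 1 coda /z/ has 1 consonant (> 0).
This is a violation of constraint 3: "Syllables are open: no coda consonants are permitted."
The remaining constraints (1, 2, 4, 5) are satisfied.

3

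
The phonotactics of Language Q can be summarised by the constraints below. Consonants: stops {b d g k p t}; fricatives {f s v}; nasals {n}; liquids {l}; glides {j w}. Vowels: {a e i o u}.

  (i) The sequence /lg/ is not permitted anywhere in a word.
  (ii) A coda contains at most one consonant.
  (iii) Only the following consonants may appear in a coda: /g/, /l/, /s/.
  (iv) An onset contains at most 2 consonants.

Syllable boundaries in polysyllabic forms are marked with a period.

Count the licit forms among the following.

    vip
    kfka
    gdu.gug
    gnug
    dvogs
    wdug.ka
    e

vip — violates constraint (iii): syllable 1 coda contains /p/, which is not a licensed coda consonant → illicit
kfka — violates constraint (iv): syllable 1 onset /kfk/ has 3 consonants (> 2) → illicit
gdu.gug — σ1 onset /gd/ (2C), coda /∅/ ok; σ2 onset /g/, coda /g/ ok → licit
gnug — σ1 onset /gn/ (2C), coda /g/ ok → licit
dvogs — violates constraint (ii): syllable 1 coda /gs/ has 2 consonants (> 1) → illicit
wdug.ka — σ1 onset /wd/ (2C), coda /g/ ok; σ2 onset /k/, coda /∅/ ok → licit
e — σ1 onset /∅/, coda /∅/ ok → licit
Licit: gdu.gug, gnug, wdug.ka, e → 4.

4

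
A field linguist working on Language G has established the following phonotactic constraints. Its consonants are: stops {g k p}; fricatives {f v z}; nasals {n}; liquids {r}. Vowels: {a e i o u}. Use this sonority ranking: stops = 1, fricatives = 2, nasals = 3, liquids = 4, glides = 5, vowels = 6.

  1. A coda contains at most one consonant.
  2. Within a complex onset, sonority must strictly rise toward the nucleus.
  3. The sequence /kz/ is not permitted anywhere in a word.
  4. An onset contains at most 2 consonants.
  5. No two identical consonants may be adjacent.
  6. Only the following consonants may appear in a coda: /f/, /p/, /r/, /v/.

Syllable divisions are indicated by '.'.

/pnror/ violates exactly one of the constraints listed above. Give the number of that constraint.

/pnror/: syllable 1 onset /pnr/ has 3 consonants (> 2).
This is a violation of constraint 4: "An onset contains at most 2 consonants."
The remaining constraints (1, 2, 3, 5, 6) are satisfied.

4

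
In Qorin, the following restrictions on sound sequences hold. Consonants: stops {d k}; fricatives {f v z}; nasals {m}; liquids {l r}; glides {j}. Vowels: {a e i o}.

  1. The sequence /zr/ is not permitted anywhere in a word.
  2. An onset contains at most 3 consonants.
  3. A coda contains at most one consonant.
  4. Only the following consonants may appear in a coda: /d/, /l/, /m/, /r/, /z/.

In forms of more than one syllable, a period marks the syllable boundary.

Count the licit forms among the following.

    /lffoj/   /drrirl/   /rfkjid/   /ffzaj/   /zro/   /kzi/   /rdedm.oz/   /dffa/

/lffoj/ — violates constraint 4: syllable 1 coda contains /j/, which is not a licensed coda consonant → illicit
/drrirl/ — violates constraint 3: syllable 1 coda /rl/ has 2 consonants (> 1) → illicit
/rfkjid/ — violates constraint 2: syllable 1 onset /rfkj/ has 4 consonants (> 3) → illicit
/ffzaj/ — violates constraint 4: syllable 1 coda contains /j/, which is not a licensed coda consonant → illicit
/zro/ — violates constraint 1: contains banned sequence /zr/ → illicit
/kzi/ — σ1 onset /kz/ (2C), coda /∅/ ok → licit
/rdedm.oz/ — violates constraint 3: syllable 1 coda /dm/ has 2 consonants (> 1) → illicit
/dffa/ — σ1 onset /dff/ (3C), coda /∅/ ok → licit
Licit: /kzi/, /dffa/ → 2.

2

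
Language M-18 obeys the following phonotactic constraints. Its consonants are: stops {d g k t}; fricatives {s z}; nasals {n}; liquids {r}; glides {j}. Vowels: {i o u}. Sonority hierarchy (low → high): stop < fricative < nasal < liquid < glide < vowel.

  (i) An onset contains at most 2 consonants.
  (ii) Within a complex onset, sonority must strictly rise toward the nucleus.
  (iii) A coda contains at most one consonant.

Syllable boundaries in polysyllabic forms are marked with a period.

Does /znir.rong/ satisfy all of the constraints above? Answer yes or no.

/znir.rong/ — violates constraint (iii): syllable 2 coda /ng/ has 2 consonants (> 1) → not permitted

no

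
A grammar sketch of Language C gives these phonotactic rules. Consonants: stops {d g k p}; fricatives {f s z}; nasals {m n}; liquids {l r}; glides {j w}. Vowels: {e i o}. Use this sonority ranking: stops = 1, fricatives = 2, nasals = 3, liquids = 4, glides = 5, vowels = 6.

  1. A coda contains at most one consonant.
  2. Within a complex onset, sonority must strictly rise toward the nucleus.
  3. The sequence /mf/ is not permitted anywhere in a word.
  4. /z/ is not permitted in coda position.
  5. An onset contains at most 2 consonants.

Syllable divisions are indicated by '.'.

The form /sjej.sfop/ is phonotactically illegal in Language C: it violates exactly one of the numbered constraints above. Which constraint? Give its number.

2

/sjej.sfop/: syllable 2 onset /sf/: /s/ (fricative, 2) → /f/ (fricative, 2) does not rise.
This is a violation of constraint 2: "Within a complex onset, sonority must strictly rise toward the nucleus."
The remaining constraints (1, 3, 4, 5) are satisfied.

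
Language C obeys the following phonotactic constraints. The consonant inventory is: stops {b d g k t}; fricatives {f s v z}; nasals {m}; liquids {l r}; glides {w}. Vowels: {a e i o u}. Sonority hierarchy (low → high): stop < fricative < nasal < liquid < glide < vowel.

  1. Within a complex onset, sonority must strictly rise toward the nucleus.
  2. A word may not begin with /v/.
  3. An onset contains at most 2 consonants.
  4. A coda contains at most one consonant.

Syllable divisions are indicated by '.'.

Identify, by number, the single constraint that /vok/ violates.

2

/vok/: word begins with /v/.
This is a violation of constraint 2: "A word may not begin with /v/."
The remaining constraints (1, 3, 4) are satisfied.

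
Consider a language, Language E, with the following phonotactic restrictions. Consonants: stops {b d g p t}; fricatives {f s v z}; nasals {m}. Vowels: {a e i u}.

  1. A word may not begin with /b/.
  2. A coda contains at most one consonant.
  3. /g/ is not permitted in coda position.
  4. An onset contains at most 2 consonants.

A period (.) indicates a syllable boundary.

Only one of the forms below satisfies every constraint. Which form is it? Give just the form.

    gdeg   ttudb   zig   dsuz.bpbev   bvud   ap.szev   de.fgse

gdeg — violates constraint 3: syllable 1 coda contains /g/ → phonotactically illegal
ttudb — violates constraint 2: syllable 1 coda /db/ has 2 consonants (> 1) → phonotactically illegal
zig — violates constraint 3: syllable 1 coda contains /g/ → phonotactically illegal
dsuz.bpbev — violates constraint 4: syllable 2 onset /bpb/ has 3 consonants (> 2) → phonotactically illegal
bvud — violates constraint 1: word begins with /b/ → phonotactically illegal
ap.szev — σ1 onset /∅/, coda /p/ ok; σ2 onset /sz/ (2C), coda /v/ ok → phonotactically legal
de.fgse — violates constraint 4: syllable 2 onset /fgs/ has 3 consonants (> 2) → phonotactically illegal

ap.szev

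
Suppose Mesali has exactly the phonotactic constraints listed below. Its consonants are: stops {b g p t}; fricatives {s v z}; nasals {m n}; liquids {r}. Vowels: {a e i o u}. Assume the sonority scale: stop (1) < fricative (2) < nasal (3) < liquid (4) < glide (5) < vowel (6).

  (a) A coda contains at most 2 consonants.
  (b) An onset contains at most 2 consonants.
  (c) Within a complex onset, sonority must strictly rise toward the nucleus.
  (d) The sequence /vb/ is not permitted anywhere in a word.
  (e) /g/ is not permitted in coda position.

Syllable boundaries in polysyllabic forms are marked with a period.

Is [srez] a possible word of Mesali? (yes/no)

yes

[srez] — σ1 onset /sr/ (2→4 rises), coda /z/ ok → licit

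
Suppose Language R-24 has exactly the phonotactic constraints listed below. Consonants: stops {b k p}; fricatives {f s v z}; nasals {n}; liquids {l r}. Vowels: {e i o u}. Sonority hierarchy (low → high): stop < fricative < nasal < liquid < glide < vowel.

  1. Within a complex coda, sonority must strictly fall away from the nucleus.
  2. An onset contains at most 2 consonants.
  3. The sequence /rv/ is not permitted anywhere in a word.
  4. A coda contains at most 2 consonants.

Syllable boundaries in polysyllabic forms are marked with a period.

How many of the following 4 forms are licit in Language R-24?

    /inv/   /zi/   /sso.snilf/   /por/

/inv/ — σ1 onset /∅/, coda /nv/ (3→2 falls) ok → licit
/zi/ — σ1 onset /z/, coda /∅/ ok → licit
/sso.snilf/ — σ1 onset /ss/ (2C), coda /∅/ ok; σ2 onset /sn/ (2C), coda /lf/ (4→2 falls) ok → licit
/por/ — σ1 onset /p/, coda /r/ ok → licit
Licit: /inv/, /zi/, /sso.snilf/, /por/ → 4.

4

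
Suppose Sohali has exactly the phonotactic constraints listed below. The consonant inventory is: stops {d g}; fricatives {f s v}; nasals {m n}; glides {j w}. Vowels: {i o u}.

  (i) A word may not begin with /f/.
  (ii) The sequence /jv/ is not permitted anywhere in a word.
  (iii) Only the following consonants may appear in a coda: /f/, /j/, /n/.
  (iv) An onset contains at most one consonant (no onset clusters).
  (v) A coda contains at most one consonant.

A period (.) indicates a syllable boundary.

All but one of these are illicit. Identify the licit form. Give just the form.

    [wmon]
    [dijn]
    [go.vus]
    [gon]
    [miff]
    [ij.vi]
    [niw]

[gon]

[wmon] — violates constraint (iv): syllable 1 onset /wm/ has 2 consonants (> 1) → illicit
[dijn] — violates constraint (v): syllable 1 coda /jn/ has 2 consonants (> 1) → illicit
[go.vus] — violates constraint (iii): syllable 2 coda contains /s/, which is not a licensed coda consonant → illicit
[gon] — σ1 onset /g/, coda /n/ ok → licit
[miff] — violates constraint (v): syllable 1 coda /ff/ has 2 consonants (> 1) → illicit
[ij.vi] — violates constraint (ii): contains banned sequence /jv/ → illicit
[niw] — violates constraint (iii): syllable 1 coda contains /w/, which is not a licensed coda consonant → illicit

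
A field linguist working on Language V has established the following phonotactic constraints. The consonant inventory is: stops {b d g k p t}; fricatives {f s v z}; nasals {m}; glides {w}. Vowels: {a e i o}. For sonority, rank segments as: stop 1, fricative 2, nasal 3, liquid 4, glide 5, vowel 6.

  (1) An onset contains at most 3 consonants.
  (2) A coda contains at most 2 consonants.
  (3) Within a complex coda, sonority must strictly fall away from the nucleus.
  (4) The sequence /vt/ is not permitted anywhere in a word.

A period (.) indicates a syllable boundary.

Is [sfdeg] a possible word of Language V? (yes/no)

[sfdeg] — σ1 onset /sfd/ (3C), coda /g/ ok → licit

yes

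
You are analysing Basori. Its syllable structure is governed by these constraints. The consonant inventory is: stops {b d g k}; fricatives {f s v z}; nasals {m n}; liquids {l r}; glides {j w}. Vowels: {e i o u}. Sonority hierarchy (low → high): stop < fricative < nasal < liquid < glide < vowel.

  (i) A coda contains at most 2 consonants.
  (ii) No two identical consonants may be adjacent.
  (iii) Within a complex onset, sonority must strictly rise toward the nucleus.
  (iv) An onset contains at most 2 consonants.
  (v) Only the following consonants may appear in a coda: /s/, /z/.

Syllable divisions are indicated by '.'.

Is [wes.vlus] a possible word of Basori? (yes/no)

yes

[wes.vlus] — σ1 onset /w/, coda /s/ ok; σ2 onset /vl/ (2→4 rises), coda /s/ ok → permitted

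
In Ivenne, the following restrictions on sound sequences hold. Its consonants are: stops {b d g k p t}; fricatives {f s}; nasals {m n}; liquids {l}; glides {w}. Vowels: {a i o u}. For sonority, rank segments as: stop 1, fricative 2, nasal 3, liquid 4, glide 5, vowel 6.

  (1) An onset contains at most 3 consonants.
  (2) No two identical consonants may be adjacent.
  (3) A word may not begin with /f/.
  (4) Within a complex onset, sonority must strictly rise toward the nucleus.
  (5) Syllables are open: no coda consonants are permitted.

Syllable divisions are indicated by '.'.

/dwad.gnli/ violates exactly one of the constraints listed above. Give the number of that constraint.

/dwad.gnli/: syllable 1 coda /d/ has 1 consonant (> 0).
This is a violation of constraint 5: "Syllables are open: no coda consonants are permitted."
The remaining constraints (1, 2, 3, 4) are satisfied.

5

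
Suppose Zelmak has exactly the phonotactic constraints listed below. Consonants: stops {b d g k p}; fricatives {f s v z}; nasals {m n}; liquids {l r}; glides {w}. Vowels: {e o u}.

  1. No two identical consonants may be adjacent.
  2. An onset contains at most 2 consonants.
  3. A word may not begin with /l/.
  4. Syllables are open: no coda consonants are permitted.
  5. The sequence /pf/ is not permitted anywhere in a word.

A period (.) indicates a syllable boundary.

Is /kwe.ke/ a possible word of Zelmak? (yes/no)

/kwe.ke/ — σ1 onset /kw/ (2C), coda /∅/ ok; σ2 onset /k/, coda /∅/ ok → well-formed

yes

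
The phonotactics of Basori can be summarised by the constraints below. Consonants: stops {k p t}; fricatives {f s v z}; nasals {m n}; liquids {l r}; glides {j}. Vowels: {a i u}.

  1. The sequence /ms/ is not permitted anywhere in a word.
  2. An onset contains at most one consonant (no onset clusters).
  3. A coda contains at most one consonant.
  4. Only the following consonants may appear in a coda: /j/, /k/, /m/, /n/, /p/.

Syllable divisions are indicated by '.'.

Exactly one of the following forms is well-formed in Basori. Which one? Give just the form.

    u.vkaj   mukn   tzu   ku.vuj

ku.vuj

u.vkaj — violates constraint 2: syllable 2 onset /vk/ has 2 consonants (> 1) → ill-formed
mukn — violates constraint 3: syllable 1 coda /kn/ has 2 consonants (> 1) → ill-formed
tzu — violates constraint 2: syllable 1 onset /tz/ has 2 consonants (> 1) → ill-formed
ku.vuj — σ1 onset /k/, coda /∅/ ok; σ2 onset /v/, coda /j/ ok → well-formed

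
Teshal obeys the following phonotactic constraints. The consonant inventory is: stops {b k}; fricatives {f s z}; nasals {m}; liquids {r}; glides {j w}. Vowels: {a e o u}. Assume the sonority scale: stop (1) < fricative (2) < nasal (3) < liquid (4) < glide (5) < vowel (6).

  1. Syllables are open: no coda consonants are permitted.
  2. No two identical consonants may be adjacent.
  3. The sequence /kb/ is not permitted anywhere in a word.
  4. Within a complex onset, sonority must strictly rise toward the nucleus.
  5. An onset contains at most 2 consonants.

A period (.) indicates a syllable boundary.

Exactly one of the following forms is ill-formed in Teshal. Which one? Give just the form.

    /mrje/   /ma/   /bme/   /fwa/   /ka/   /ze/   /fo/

/mrje/

/mrje/ — violates constraint 5: syllable 1 onset /mrj/ has 3 consonants (> 2) → ill-formed
/ma/ — σ1 onset /m/, coda /∅/ ok → well-formed
/bme/ — σ1 onset /bm/ (1→3 rises), coda /∅/ ok → well-formed
/fwa/ — σ1 onset /fw/ (2→5 rises), coda /∅/ ok → well-formed
/ka/ — σ1 onset /k/, coda /∅/ ok → well-formed
/ze/ — σ1 onset /z/, coda /∅/ ok → well-formed
/fo/ — σ1 onset /f/, coda /∅/ ok → well-formed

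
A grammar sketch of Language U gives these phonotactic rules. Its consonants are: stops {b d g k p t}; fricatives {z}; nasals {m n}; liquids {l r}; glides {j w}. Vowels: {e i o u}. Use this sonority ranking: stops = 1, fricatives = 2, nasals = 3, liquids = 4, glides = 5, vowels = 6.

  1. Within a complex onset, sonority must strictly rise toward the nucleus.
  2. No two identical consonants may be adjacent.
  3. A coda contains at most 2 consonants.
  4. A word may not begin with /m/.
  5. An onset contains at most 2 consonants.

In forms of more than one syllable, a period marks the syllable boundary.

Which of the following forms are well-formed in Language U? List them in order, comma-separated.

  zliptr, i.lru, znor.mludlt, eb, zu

zliptr — violates constraint 3: syllable 1 coda /ptr/ has 3 consonants (> 2) → ill-formed
i.lru — violates constraint 1: syllable 2 onset /lr/: /l/ (liquid, 4) → /r/ (liquid, 4) does not rise → ill-formed
znor.mludlt — violates constraint 3: syllable 2 coda /dlt/ has 3 consonants (> 2) → ill-formed
eb — σ1 onset /∅/, coda /b/ ok → well-formed
zu — σ1 onset /z/, coda /∅/ ok → well-formed

eb, zu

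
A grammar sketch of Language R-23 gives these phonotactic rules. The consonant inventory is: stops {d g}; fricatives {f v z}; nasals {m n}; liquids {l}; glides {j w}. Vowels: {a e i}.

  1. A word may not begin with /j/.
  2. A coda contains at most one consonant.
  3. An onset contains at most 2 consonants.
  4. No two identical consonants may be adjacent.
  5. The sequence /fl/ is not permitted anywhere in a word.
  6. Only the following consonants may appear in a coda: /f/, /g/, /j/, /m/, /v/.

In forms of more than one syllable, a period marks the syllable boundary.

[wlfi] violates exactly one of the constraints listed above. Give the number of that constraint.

3

[wlfi]: syllable 1 onset /wlf/ has 3 consonants (> 2).
This is a violation of constraint 3: "An onset contains at most 2 consonants."
The remaining constraints (1, 2, 4, 5, 6) are satisfied.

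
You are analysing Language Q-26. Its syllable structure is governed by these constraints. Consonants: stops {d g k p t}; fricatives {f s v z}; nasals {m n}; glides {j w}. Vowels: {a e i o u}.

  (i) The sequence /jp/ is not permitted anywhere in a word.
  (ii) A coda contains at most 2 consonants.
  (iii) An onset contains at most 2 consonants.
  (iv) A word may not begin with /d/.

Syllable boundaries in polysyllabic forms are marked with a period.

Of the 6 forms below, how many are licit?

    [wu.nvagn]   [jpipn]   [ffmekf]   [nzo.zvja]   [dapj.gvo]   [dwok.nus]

[wu.nvagn] — σ1 onset /w/, coda /∅/ ok; σ2 onset /nv/ (2C), coda /gn/ (2C) ok → licit
[jpipn] — violates constraint (i): contains banned sequence /jp/ → illicit
[ffmekf] — violates constraint (iii): syllable 1 onset /ffm/ has 3 consonants (> 2) → illicit
[nzo.zvja] — violates constraint (iii): syllable 2 onset /zvj/ has 3 consonants (> 2) → illicit
[dapj.gvo] — violates constraint (iv): word begins with /d/ → illicit
[dwok.nus] — violates constraint (iv): word begins with /d/ → illicit
Licit: [wu.nvagn] → 1.

1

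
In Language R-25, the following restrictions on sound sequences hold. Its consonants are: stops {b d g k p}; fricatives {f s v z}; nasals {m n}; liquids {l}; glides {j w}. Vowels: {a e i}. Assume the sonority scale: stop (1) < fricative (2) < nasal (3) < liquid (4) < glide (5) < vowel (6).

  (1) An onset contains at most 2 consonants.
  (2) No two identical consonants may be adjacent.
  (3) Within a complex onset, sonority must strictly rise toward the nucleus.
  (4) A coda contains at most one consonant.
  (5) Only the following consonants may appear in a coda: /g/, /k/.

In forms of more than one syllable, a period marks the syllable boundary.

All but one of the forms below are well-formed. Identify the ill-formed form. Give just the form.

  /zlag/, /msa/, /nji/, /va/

/msa/

/zlag/ — σ1 onset /zl/ (2→4 rises), coda /g/ ok → well-formed
/msa/ — violates constraint 3: syllable 1 onset /ms/: /m/ (nasal, 3) → /s/ (fricative, 2) does not rise → ill-formed
/nji/ — σ1 onset /nj/ (3→5 rises), coda /∅/ ok → well-formed
/va/ — σ1 onset /v/, coda /∅/ ok → well-formed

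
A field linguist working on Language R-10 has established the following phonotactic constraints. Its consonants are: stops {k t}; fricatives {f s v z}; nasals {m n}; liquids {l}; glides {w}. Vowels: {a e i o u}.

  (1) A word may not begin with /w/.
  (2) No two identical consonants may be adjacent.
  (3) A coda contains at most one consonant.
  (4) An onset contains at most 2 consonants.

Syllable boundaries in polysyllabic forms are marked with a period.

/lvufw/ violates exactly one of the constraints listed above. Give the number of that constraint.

/lvufw/: syllable 1 coda /fw/ has 2 consonants (> 1).
This is a violation of constraint 3: "A coda contains at most one consonant."
The remaining constraints (1, 2, 4) are satisfied.

3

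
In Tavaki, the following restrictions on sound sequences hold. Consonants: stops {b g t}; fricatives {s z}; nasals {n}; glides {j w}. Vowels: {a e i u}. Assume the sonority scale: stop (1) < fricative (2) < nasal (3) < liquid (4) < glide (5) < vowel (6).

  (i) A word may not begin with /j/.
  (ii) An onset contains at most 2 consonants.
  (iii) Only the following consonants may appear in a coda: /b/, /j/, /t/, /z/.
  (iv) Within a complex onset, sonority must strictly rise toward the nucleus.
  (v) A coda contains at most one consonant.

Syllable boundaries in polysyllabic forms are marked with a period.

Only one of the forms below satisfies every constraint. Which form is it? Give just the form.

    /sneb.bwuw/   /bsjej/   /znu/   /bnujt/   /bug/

/znu/

/sneb.bwuw/ — violates constraint (iii): syllable 2 coda contains /w/, which is not a licensed coda consonant → ill-formed
/bsjej/ — violates constraint (ii): syllable 1 onset /bsj/ has 3 consonants (> 2) → ill-formed
/znu/ — σ1 onset /zn/ (2→3 rises), coda /∅/ ok → well-formed
/bnujt/ — violates constraint (v): syllable 1 coda /jt/ has 2 consonants (> 1) → ill-formed
/bug/ — violates constraint (iii): syllable 1 coda contains /g/, which is not a licensed coda consonant → ill-formed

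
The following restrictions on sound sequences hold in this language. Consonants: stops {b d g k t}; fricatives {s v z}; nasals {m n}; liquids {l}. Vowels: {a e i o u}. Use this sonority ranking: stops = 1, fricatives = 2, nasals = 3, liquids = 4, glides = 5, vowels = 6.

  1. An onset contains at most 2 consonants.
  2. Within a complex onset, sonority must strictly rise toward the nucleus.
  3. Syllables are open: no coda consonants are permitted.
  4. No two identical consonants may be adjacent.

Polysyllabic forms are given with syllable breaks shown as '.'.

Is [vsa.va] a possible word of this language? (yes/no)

no

[vsa.va] — violates constraint 2: syllable 1 onset /vs/: /v/ (fricative, 2) → /s/ (fricative, 2) does not rise → ill-formed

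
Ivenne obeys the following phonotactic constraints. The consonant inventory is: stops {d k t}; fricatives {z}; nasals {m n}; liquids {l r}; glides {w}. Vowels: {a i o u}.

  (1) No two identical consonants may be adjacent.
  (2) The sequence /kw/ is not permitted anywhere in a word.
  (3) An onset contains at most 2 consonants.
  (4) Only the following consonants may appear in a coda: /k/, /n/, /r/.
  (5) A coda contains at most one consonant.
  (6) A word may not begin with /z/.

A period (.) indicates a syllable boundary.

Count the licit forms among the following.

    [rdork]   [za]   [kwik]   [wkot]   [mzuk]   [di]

2

[rdork] — violates constraint 5: syllable 1 coda /rk/ has 2 consonants (> 1) → illicit
[za] — violates constraint 6: word begins with /z/ → illicit
[kwik] — violates constraint 2: contains banned sequence /kw/ → illicit
[wkot] — violates constraint 4: syllable 1 coda contains /t/, which is not a licensed coda consonant → illicit
[mzuk] — σ1 onset /mz/ (2C), coda /k/ ok → licit
[di] — σ1 onset /d/, coda /∅/ ok → licit
Licit: [mzuk], [di] → 2.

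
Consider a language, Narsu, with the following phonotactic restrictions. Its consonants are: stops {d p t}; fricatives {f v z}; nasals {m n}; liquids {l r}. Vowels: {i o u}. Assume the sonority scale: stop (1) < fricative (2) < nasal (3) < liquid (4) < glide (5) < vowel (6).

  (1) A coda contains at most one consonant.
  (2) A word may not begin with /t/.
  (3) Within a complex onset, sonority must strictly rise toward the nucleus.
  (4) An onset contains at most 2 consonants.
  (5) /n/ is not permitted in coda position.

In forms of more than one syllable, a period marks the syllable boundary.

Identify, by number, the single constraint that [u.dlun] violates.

[u.dlun]: syllable 2 coda contains /n/.
This is a violation of constraint 5: "/n/ is not permitted in coda position."
The remaining constraints (1, 2, 3, 4) are satisfied.

5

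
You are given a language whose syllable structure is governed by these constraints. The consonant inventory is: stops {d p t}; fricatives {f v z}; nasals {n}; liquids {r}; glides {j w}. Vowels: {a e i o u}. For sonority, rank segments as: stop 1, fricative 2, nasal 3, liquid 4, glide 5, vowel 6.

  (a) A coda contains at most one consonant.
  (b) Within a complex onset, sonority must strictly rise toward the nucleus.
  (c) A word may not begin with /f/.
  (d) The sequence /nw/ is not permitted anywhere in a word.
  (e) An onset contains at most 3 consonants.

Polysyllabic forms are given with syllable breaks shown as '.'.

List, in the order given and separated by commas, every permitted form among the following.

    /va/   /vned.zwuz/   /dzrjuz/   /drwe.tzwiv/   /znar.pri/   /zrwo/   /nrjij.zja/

/va/ — σ1 onset /v/, coda /∅/ ok → permitted
/vned.zwuz/ — σ1 onset /vn/ (2→3 rises), coda /d/ ok; σ2 onset /zw/ (2→5 rises), coda /z/ ok → permitted
/dzrjuz/ — violates constraint (e): syllable 1 onset /dzrj/ has 4 consonants (> 3) → not permitted
/drwe.tzwiv/ — σ1 onset /drw/ (1→4→5 rises), coda /∅/ ok; σ2 onset /tzw/ (1→2→5 rises), coda /v/ ok → permitted
/znar.pri/ — σ1 onset /zn/ (2→3 rises), coda /r/ ok; σ2 onset /pr/ (1→4 rises), coda /∅/ ok → permitted
/zrwo/ — σ1 onset /zrw/ (2→4→5 rises), coda /∅/ ok → permitted
/nrjij.zja/ — σ1 onset /nrj/ (3→4→5 rises), coda /j/ ok; σ2 onset /zj/ (2→5 rises), coda /∅/ ok → permitted

/va/, /vned.zwuz/, /drwe.tzwiv/, /znar.pri/, /zrwo/, /nrjij.zja/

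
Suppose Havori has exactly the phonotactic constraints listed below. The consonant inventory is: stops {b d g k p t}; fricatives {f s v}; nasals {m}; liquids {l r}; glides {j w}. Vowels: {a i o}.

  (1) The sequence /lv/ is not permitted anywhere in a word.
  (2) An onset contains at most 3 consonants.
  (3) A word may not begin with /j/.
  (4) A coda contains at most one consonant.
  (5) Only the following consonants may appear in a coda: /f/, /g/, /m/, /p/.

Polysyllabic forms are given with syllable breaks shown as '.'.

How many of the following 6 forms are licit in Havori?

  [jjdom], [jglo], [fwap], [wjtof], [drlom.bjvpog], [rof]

3

[jjdom] — violates constraint 3: word begins with /j/ → illicit
[jglo] — violates constraint 3: word begins with /j/ → illicit
[fwap] — σ1 onset /fw/ (2C), coda /p/ ok → licit
[wjtof] — σ1 onset /wjt/ (3C), coda /f/ ok → licit
[drlom.bjvpog] — violates constraint 2: syllable 2 onset /bjvp/ has 4 consonants (> 3) → illicit
[rof] — σ1 onset /r/, coda /f/ ok → licit
Licit: [fwap], [wjtof], [rof] → 3.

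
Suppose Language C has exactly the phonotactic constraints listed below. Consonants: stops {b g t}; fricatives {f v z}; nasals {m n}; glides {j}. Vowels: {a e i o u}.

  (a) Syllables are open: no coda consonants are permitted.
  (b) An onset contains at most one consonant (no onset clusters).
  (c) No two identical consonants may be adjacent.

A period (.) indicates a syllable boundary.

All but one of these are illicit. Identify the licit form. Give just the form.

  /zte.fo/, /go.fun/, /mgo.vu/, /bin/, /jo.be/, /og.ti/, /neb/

/zte.fo/ — violates constraint (b): syllable 1 onset /zt/ has 2 consonants (> 1) → illicit
/go.fun/ — violates constraint (a): syllable 2 coda /n/ has 1 consonant (> 0) → illicit
/mgo.vu/ — violates constraint (b): syllable 1 onset /mg/ has 2 consonants (> 1) → illicit
/bin/ — violates constraint (a): syllable 1 coda /n/ has 1 consonant (> 0) → illicit
/jo.be/ — σ1 onset /j/, coda /∅/ ok; σ2 onset /b/, coda /∅/ ok → licit
/og.ti/ — violates constraint (a): syllable 1 coda /g/ has 1 consonant (> 0) → illicit
/neb/ — violates constraint (a): syllable 1 coda /b/ has 1 consonant (> 0) → illicit

/jo.be/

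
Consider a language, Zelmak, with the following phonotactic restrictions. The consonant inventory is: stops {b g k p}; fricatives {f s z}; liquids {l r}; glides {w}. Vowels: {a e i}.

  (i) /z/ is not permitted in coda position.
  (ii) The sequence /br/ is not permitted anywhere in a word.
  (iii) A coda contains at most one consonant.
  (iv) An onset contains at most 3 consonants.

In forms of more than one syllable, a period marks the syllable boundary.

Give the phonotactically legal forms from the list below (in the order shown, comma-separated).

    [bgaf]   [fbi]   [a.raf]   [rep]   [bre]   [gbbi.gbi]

[bgaf] — σ1 onset /bg/ (2C), coda /f/ ok → phonotactically legal
[fbi] — σ1 onset /fb/ (2C), coda /∅/ ok → phonotactically legal
[a.raf] — σ1 onset /∅/, coda /∅/ ok; σ2 onset /r/, coda /f/ ok → phonotactically legal
[rep] — σ1 onset /r/, coda /p/ ok → phonotactically legal
[bre] — violates constraint (ii): contains banned sequence /br/ → phonotactically illegal
[gbbi.gbi] — σ1 onset /gbb/ (3C), coda /∅/ ok; σ2 onset /gb/ (2C), coda /∅/ ok → phonotactically legal

[bgaf], [fbi], [a.raf], [rep], [gbbi.gbi]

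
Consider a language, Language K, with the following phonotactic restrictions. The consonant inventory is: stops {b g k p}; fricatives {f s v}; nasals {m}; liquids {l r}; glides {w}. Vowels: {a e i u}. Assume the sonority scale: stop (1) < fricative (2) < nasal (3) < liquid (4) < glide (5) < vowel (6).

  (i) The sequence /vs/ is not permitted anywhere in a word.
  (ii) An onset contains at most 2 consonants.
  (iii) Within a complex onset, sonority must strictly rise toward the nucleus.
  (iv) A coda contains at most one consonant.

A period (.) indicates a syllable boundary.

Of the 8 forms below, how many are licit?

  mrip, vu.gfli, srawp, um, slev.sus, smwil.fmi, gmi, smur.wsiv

mrip — σ1 onset /mr/ (3→4 rises), coda /p/ ok → licit
vu.gfli — violates constraint (ii): syllable 2 onset /gfl/ has 3 consonants (> 2) → illicit
srawp — violates constraint (iv): syllable 1 coda /wp/ has 2 consonants (> 1) → illicit
um — σ1 onset /∅/, coda /m/ ok → licit
slev.sus — violates constraint (i): contains banned sequence /vs/ → illicit
smwil.fmi — violates constraint (ii): syllable 1 onset /smw/ has 3 consonants (> 2) → illicit
gmi — σ1 onset /gm/ (1→3 rises), coda /∅/ ok → licit
smur.wsiv — violates constraint (iii): syllable 2 onset /ws/: /w/ (glide, 5) → /s/ (fricative, 2) does not rise → illicit
Licit: mrip, um, gmi → 3.

3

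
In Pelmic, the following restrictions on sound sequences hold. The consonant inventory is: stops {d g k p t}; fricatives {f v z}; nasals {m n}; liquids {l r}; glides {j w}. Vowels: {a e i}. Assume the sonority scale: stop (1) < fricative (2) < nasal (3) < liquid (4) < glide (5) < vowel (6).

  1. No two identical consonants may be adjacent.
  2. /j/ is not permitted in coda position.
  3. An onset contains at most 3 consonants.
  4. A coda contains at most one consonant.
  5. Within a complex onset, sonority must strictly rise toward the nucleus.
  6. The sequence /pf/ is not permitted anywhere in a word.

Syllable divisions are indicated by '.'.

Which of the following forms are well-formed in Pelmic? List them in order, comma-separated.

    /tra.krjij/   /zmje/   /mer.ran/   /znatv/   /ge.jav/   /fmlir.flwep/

/tra.krjij/ — violates constraint 2: syllable 2 coda contains /j/ → ill-formed
/zmje/ — σ1 onset /zmj/ (2→3→5 rises), coda /∅/ ok → well-formed
/mer.ran/ — violates constraint 1: adjacent identical consonants /rr/ → ill-formed
/znatv/ — violates constraint 4: syllable 1 coda /tv/ has 2 consonants (> 1) → ill-formed
/ge.jav/ — σ1 onset /g/, coda /∅/ ok; σ2 onset /j/, coda /v/ ok → well-formed
/fmlir.flwep/ — σ1 onset /fml/ (2→3→4 rises), coda /r/ ok; σ2 onset /flw/ (2→4→5 rises), coda /p/ ok → well-formed

/zmje/, /ge.jav/, /fmlir.flwep/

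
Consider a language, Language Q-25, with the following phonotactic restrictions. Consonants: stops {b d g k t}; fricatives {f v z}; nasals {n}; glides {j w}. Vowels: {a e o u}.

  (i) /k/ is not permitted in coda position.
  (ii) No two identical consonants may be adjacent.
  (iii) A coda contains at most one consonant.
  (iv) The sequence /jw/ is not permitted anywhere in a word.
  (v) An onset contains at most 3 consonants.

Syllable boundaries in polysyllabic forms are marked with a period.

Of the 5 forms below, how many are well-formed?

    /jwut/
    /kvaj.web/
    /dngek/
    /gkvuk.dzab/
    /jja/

/jwut/ — violates constraint (iv): contains banned sequence /jw/ → ill-formed
/kvaj.web/ — violates constraint (iv): contains banned sequence /jw/ → ill-formed
/dngek/ — violates constraint (i): syllable 1 coda contains /k/ → ill-formed
/gkvuk.dzab/ — violates constraint (i): syllable 1 coda contains /k/ → ill-formed
/jja/ — violates constraint (ii): adjacent identical consonants /jj/ → ill-formed
No form is well-formed → 0.

0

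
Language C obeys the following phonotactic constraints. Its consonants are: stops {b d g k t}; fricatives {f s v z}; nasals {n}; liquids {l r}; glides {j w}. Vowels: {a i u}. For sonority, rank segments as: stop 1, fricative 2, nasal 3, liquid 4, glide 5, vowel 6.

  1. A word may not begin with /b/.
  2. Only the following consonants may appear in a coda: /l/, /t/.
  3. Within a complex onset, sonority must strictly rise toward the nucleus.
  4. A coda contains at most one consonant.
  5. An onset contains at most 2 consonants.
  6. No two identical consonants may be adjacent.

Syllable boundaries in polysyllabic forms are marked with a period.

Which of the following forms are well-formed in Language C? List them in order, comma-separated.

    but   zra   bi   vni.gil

zra, vni.gil

but — violates constraint 1: word begins with /b/ → ill-formed
zra — σ1 onset /zr/ (2→4 rises), coda /∅/ ok → well-formed
bi — violates constraint 1: word begins with /b/ → ill-formed
vni.gil — σ1 onset /vn/ (2→3 rises), coda /∅/ ok; σ2 onset /g/, coda /l/ ok → well-formed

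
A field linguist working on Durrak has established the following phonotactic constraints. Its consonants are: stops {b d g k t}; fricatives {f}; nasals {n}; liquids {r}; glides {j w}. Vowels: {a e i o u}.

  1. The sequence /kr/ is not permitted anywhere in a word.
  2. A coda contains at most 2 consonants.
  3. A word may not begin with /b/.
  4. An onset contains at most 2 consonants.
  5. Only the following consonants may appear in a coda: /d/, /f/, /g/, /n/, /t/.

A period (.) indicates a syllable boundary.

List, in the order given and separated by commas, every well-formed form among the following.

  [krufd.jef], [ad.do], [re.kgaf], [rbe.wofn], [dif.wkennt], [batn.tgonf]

[ad.do], [re.kgaf], [rbe.wofn]

[krufd.jef] — violates constraint 1: contains banned sequence /kr/ → ill-formed
[ad.do] — σ1 onset /∅/, coda /d/ ok; σ2 onset /d/, coda /∅/ ok → well-formed
[re.kgaf] — σ1 onset /r/, coda /∅/ ok; σ2 onset /kg/ (2C), coda /f/ ok → well-formed
[rbe.wofn] — σ1 onset /rb/ (2C), coda /∅/ ok; σ2 onset /w/, coda /fn/ (2C) ok → well-formed
[dif.wkennt] — violates constraint 2: syllable 2 coda /nnt/ has 3 consonants (> 2) → ill-formed
[batn.tgonf] — violates constraint 3: word begins with /b/ → ill-formed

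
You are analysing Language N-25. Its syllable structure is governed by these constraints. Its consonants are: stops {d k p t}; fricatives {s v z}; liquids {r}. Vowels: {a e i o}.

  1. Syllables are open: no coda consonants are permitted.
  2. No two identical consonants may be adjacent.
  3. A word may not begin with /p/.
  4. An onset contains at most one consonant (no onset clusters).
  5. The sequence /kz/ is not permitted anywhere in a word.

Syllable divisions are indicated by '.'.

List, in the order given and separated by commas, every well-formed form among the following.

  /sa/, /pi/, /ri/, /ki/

/sa/, /ri/, /ki/

/sa/ — σ1 onset /s/, coda /∅/ ok → well-formed
/pi/ — violates constraint 3: word begins with /p/ → ill-formed
/ri/ — σ1 onset /r/, coda /∅/ ok → well-formed
/ki/ — σ1 onset /k/, coda /∅/ ok → well-formed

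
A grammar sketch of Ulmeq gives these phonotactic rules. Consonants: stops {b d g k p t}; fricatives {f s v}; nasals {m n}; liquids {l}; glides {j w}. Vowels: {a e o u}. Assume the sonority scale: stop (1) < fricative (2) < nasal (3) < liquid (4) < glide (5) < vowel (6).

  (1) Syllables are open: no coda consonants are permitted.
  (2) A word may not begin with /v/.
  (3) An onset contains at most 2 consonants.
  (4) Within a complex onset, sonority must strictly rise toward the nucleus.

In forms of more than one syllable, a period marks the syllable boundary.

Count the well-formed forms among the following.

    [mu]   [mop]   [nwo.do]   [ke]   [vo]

[mu] — σ1 onset /m/, coda /∅/ ok → well-formed
[mop] — violates constraint 1: syllable 1 coda /p/ has 1 consonant (> 0) → ill-formed
[nwo.do] — σ1 onset /nw/ (3→5 rises), coda /∅/ ok; σ2 onset /d/, coda /∅/ ok → well-formed
[ke] — σ1 onset /k/, coda /∅/ ok → well-formed
[vo] — violates constraint 2: word begins with /v/ → ill-formed
Well-formed: [mu], [nwo.do], [ke] → 3.

3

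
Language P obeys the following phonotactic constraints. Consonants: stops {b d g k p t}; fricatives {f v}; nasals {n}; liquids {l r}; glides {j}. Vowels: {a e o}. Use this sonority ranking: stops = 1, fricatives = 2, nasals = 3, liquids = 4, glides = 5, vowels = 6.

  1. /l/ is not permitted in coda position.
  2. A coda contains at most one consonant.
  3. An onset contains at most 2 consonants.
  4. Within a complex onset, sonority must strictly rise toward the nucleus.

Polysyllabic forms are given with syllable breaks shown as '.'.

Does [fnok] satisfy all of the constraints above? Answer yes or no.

[fnok] — σ1 onset /fn/ (2→3 rises), coda /k/ ok → well-formed

yes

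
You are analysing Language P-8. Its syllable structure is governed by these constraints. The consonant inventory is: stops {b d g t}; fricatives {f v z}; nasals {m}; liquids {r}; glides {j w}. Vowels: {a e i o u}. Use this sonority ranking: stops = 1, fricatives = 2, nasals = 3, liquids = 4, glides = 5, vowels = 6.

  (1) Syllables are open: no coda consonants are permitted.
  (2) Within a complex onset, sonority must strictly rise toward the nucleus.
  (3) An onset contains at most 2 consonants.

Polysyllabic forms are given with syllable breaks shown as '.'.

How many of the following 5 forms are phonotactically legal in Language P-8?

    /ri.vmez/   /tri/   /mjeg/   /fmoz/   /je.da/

/ri.vmez/ — violates constraint 1: syllable 2 coda /z/ has 1 consonant (> 0) → phonotactically illegal
/tri/ — σ1 onset /tr/ (1→4 rises), coda /∅/ ok → phonotactically legal
/mjeg/ — violates constraint 1: syllable 1 coda /g/ has 1 consonant (> 0) → phonotactically illegal
/fmoz/ — violates constraint 1: syllable 1 coda /z/ has 1 consonant (> 0) → phonotactically illegal
/je.da/ — σ1 onset /j/, coda /∅/ ok; σ2 onset /d/, coda /∅/ ok → phonotactically legal
Phonotactically legal: /tri/, /je.da/ → 2.

2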